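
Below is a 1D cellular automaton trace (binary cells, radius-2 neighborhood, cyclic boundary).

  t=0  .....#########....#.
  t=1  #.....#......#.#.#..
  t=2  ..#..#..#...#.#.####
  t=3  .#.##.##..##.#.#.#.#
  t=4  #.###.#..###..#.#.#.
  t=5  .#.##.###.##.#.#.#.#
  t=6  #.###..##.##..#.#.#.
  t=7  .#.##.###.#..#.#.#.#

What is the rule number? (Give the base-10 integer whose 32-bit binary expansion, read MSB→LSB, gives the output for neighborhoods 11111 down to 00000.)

811593284

  ##### -> .   bit 31 = 0  t=0,i=7
  ####. -> .   bit 30 = 0  t=0,i=12
  ###.# -> #   bit 29 = 1  t=4,i=4
  ###.. -> #   bit 28 = 1  t=0,i=13
  ##.## -> .   bit 27 = 0  t=3,i=5
  ##.#. -> .   bit 26 = 0  t=3,i=12
  ##..# -> .   bit 25 = 0  t=2,i=0
  ##... -> .   bit 24 = 0  t=0,i=14
  #.### -> .   bit 23 = 0  t=2,i=16
  #.##. -> #   bit 22 = 1  t=3,i=3
  #.#.# -> .   bit 21 = 0  t=1,i=15
  #.#.. -> #   bit 20 = 1  t=1,i=17
  #..## -> #   bit 19 = 1  t=3,i=9
  #..#. -> #   bit 18 = 1  t=1,i=19
  #...# -> #   bit 17 = 1  t=2,i=10
  #.... -> #   bit 16 = 1  t=0,i=0
  .#### -> #   bit 15 = 1  t=0,i=6
  .###. -> #   bit 14 = 1  t=4,i=3
  .##.# -> #   bit 13 = 1  t=3,i=4
  .##.. -> .   bit 12 = 0  t=3,i=7
  .#.## -> #   bit 11 = 1  t=2,i=15
  .#.#. -> #   bit 10 = 1  t=1,i=14
  .#..# -> #   bit 9 = 1  t=1,i=18
  .#... -> .   bit 8 = 0  t=0,i=19
  ..### -> .   bit 7 = 0  t=0,i=5
  ..##. -> #   bit 6 = 1  t=3,i=10
  ..#.# -> .   bit 5 = 0  t=1,i=13
  ..#.. -> .   bit 4 = 0  t=0,i=18
  ...## -> .   bit 3 = 0  t=0,i=4
  ...#. -> #   bit 2 = 1  t=0,i=17
  ....# -> .   bit 1 = 0  t=0,i=3
  ..... -> .   bit 0 = 0  t=0,i=1
  bits 00110000010111111110111001000100 = 811593284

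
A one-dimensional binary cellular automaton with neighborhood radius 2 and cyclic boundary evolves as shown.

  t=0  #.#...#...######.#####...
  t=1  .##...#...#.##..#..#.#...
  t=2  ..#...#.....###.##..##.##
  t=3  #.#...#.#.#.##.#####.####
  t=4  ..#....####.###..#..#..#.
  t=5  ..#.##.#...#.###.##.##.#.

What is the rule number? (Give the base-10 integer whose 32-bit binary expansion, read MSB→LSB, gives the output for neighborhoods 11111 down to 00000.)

2591651474

  ##### -> #   bit 31 = 1  t=0,i=12
  ####. -> .   bit 30 = 0  t=0,i=14
  ###.# -> .   bit 29 = 0  t=0,i=15
  ###.. -> #   bit 28 = 1  t=0,i=21
  ##.## -> #   bit 27 = 1  t=0,i=16
  ##.#. -> .   bit 26 = 0  t=3,i=1
  ##..# -> #   bit 25 = 1  t=1,i=14
  ##... -> .   bit 24 = 0  t=0,i=22
  #.### -> .   bit 23 = 0  t=0,i=17
  #.##. -> #   bit 22 = 1  t=1,i=12
  #.#.# -> #   bit 21 = 1  t=3,i=8
  #.#.. -> #   bit 20 = 1  t=0,i=2
  #..## -> #   bit 19 = 1  t=2,i=19
  #..#. -> .   bit 18 = 0  t=1,i=15
  #...# -> .   bit 17 = 0  t=0,i=4
  #.... -> #   bit 16 = 1  t=1,i=23
  .#### -> .   bit 15 = 0  t=0,i=11
  .###. -> #   bit 14 = 1  t=2,i=13
  .##.# -> #   bit 13 = 1  t=2,i=21
  .##.. -> #   bit 12 = 1  t=1,i=2
  .#.## -> .   bit 11 = 0  t=1,i=11
  .#.#. -> #   bit 10 = 1  t=0,i=1
  .#..# -> #   bit 9 = 1  t=1,i=17
  .#... -> .   bit 8 = 0  t=0,i=3
  ..### -> #   bit 7 = 1  t=0,i=10
  ..##. -> .   bit 6 = 0  t=1,i=1
  ..#.# -> .   bit 5 = 0  t=0,i=0
  ..#.. -> #   bit 4 = 1  t=0,i=6
  ...## -> .   bit 3 = 0  t=0,i=9
  ...#. -> .   bit 2 = 0  t=0,i=5
  ....# -> #   bit 1 = 1  t=1,i=24
  ..... -> .   bit 0 = 0  t=2,i=9
  bits 10011010011110010111011010010010 = 2591651474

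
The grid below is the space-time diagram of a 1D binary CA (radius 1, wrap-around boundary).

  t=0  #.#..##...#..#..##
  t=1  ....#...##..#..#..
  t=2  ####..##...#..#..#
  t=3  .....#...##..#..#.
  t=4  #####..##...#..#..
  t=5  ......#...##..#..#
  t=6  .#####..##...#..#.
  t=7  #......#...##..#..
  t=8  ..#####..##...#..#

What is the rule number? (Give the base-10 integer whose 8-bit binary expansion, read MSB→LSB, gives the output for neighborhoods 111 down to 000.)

  ### -> .   bit 7 = 0  t=0,i=17
  ##. -> .   bit 6 = 0  t=0,i=0
  #.# -> .   bit 5 = 0  t=0,i=1
  #.. -> .   bit 4 = 0  t=0,i=3
  .## -> .   bit 3 = 0  t=0,i=5
  .#. -> .   bit 2 = 0  t=0,i=2
  ..# -> #   bit 1 = 1  t=0,i=4
  ... -> #   bit 0 = 1  t=0,i=8
  bits 00000011 = 3

3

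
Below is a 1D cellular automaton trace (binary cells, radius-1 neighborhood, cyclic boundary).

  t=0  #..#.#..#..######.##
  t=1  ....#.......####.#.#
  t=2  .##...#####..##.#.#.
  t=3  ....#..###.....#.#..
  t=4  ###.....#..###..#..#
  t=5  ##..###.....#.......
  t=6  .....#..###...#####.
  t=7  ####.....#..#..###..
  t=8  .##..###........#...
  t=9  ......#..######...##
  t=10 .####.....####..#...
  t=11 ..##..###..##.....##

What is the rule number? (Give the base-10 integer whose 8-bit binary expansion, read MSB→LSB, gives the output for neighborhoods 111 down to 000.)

  ### -> #   bit 7 = 1  t=0,i=12
  ##. -> .   bit 6 = 0  t=0,i=0
  #.# -> #   bit 5 = 1  t=0,i=4
  #.. -> .   bit 4 = 0  t=0,i=1
  .## -> .   bit 3 = 0  t=0,i=11
  .#. -> .   bit 2 = 0  t=0,i=3
  ..# -> .   bit 1 = 0  t=0,i=2
  ... -> #   bit 0 = 1  t=1,i=1
  bits 10100001 = 161

161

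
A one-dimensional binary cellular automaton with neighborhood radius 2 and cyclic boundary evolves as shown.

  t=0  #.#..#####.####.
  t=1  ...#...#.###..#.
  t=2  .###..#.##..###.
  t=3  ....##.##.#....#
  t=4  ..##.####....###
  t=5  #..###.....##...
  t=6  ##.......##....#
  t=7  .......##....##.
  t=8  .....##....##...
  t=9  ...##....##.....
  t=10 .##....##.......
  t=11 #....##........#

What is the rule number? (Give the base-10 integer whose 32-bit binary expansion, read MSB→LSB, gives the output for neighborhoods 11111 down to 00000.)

2864982558

  [31] ##### => #  t=0,i=7
  [30] ####. => .  t=0,i=8
  [29] ###.# => #  t=0,i=9
  [28] ###.. => .  t=1,i=11
  [27] ##.## => #  t=0,i=10
  [26] ##.#. => .  t=0,i=15
  [25] ##..# => #  t=1,i=12
  [24] ##... => .  t=4,i=9
  [23] #.### => #  t=0,i=11
  [22] #.##. => #  t=2,i=8
  [21] #.#.# => .  t=0,i=0
  [20] #.#.. => .  t=0,i=2
  [19] #..## => .  t=0,i=4
  [18] #..#. => #  t=1,i=13
  [17] #...# => .  t=1,i=5
  [16] #.... => .  t=1,i=0
  [15] .#### => .  t=0,i=6
  [14] .###. => .  t=1,i=10
  [13] .##.# => #  t=3,i=5
  [12] .##.. => .  t=2,i=9
  [11] .#.## => #  t=1,i=8
  [10] .#.#. => .  t=0,i=1
  [9] .#..# => #  t=0,i=3
  [8] .#... => .  t=1,i=4
  [7] ..### => .  t=0,i=5
  [6] ..##. => .  t=3,i=4
  [5] ..#.# => .  t=1,i=7
  [4] ..#.. => #  t=1,i=3
  [3] ...## => #  t=3,i=3
  [2] ...#. => #  t=1,i=2
  [1] ....# => #  t=1,i=1
  [0] ..... => .  t=5,i=8
  bits 10101010110001000010101000011110 = 2864982558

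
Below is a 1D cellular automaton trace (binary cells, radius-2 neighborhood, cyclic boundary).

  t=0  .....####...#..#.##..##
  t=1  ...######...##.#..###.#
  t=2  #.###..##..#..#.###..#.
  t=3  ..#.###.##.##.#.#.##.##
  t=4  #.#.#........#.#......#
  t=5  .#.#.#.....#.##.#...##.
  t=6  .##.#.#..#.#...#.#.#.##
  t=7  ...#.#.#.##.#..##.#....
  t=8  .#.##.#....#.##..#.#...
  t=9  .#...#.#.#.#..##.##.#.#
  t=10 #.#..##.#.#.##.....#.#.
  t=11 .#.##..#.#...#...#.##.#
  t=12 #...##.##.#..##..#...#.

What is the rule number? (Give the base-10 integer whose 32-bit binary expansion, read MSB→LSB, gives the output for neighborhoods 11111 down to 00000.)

1451792314

  ##### -> .   bit 31 = 0  t=1,i=5
  ####. -> #   bit 30 = 1  t=0,i=7
  ###.# -> .   bit 29 = 0  t=1,i=20
  ###.. -> #   bit 28 = 1  t=0,i=8
  ##.## -> .   bit 27 = 0  t=3,i=7
  ##.#. -> #   bit 26 = 1  t=1,i=14
  ##..# -> #   bit 25 = 1  t=0,i=19
  ##... -> .   bit 24 = 0  t=0,i=0
  #.### -> #   bit 23 = 1  t=2,i=2
  #.##. -> .   bit 22 = 0  t=0,i=17
  #.#.# -> .   bit 21 = 0  t=2,i=0
  #.#.. -> .   bit 20 = 0  t=1,i=15
  #..## -> #   bit 19 = 1  t=0,i=20
  #..#. -> .   bit 18 = 0  t=0,i=14
  #...# -> .   bit 17 = 0  t=0,i=10
  #.... -> .   bit 16 = 0  t=0,i=1
  .#### -> #   bit 15 = 1  t=0,i=6
  .###. -> .   bit 14 = 0  t=1,i=19
  .##.# -> .   bit 13 = 0  t=1,i=13
  .##.. -> #   bit 12 = 1  t=0,i=18
  .#.## -> .   bit 11 = 0  t=0,i=16
  .#.#. -> #   bit 10 = 1  t=2,i=22
  .#..# -> #   bit 9 = 1  t=0,i=13
  .#... -> #   bit 8 = 1  t=1,i=0
  ..### -> #   bit 7 = 1  t=0,i=5
  ..##. -> .   bit 6 = 0  t=0,i=21
  ..#.# -> #   bit 5 = 1  t=0,i=15
  ..#.. -> #   bit 4 = 1  t=0,i=12
  ...## -> #   bit 3 = 1  t=0,i=4
  ...#. -> .   bit 2 = 0  t=0,i=11
  ....# -> #   bit 1 = 1  t=0,i=3
  ..... -> .   bit 0 = 0  t=0,i=2
  bits 01010110100010001001011110111010 = 1451792314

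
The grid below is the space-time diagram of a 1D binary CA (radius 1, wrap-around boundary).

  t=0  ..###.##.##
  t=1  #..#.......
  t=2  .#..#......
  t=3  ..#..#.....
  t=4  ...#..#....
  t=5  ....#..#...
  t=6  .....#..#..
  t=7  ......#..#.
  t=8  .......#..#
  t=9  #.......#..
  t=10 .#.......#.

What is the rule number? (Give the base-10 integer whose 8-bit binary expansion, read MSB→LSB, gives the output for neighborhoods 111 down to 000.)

  [7] ### => #  t=0,i=3
  [6] ##. => .  t=0,i=4
  [5] #.# => .  t=0,i=5
  [4] #.. => #  t=0,i=0
  [3] .## => .  t=0,i=2
  [2] .#. => .  t=1,i=0
  [1] ..# => .  t=0,i=1
  [0] ... => .  t=1,i=5
  bits 10010000 = 144

144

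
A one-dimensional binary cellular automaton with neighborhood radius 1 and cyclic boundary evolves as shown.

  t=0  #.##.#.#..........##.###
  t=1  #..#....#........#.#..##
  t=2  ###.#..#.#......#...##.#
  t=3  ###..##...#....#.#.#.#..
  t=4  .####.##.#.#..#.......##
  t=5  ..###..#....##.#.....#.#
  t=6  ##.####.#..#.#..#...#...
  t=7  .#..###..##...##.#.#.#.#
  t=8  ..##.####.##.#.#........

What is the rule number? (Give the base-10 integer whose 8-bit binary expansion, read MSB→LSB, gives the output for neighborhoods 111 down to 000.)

  [7] ### => #  t=0,i=22
  [6] ##. => #  t=0,i=0
  [5] #.# => .  t=0,i=1
  [4] #.. => #  t=0,i=8
  [3] .## => .  t=0,i=2
  [2] .#. => .  t=0,i=5
  [1] ..# => #  t=0,i=17
  [0] ... => .  t=0,i=9
  bits 11010010 = 210

210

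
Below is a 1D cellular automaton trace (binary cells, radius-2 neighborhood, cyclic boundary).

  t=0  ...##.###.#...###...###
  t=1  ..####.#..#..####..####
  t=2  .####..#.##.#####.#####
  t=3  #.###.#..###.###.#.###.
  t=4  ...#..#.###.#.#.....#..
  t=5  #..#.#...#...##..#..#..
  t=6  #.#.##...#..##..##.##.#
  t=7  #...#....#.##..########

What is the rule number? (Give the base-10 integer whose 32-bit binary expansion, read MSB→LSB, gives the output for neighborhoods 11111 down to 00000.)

3629966553

  ##### -> #   bit 31 = 1  t=2,i=14
  ####. -> #   bit 30 = 1  t=1,i=4
  ###.# -> .   bit 29 = 0  t=0,i=8
  ###.. -> #   bit 28 = 1  t=0,i=16
  ##.## -> #   bit 27 = 1  t=0,i=5
  ##.#. -> .   bit 26 = 0  t=0,i=9
  ##..# -> .   bit 25 = 0  t=1,i=0
  ##... -> .   bit 24 = 0  t=0,i=0
  #.### -> .   bit 23 = 0  t=0,i=6
  #.##. -> #   bit 22 = 1  t=2,i=9
  #.#.# -> .   bit 21 = 0  t=3,i=0
  #.#.. -> #   bit 20 = 1  t=0,i=10
  #..## -> #   bit 19 = 1  t=1,i=1
  #..#. -> #   bit 18 = 1  t=1,i=9
  #...# -> .   bit 17 = 0  t=0,i=1
  #.... -> .   bit 16 = 0  t=4,i=16
  .#### -> #   bit 15 = 1  t=1,i=3
  .###. -> #   bit 14 = 1  t=0,i=7
  .##.# -> #   bit 13 = 1  t=0,i=4
  .##.. -> .   bit 12 = 0  t=5,i=14
  .#.## -> .   bit 11 = 0  t=2,i=8
  .#.#. -> #   bit 10 = 1  t=4,i=13
  .#..# -> .   bit 9 = 0  t=1,i=8
  .#... -> .   bit 8 = 0  t=0,i=11
  ..### -> #   bit 7 = 1  t=0,i=14
  ..##. -> #   bit 6 = 1  t=0,i=3
  ..#.# -> .   bit 5 = 0  t=2,i=7
  ..#.. -> #   bit 4 = 1  t=1,i=10
  ...## -> #   bit 3 = 1  t=0,i=2
  ...#. -> .   bit 2 = 0  t=4,i=2
  ....# -> .   bit 1 = 0  t=4,i=1
  ..... -> #   bit 0 = 1  t=4,i=0
  bits 11011000010111001110010011011001 = 3629966553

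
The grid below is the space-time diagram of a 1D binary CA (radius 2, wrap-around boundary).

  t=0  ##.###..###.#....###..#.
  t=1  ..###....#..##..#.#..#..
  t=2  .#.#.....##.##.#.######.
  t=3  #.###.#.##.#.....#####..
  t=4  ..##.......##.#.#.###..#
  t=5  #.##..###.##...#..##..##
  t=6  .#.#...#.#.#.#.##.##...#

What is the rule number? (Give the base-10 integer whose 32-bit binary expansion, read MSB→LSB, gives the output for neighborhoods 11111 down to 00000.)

3365328729

  nb #####: next=#  (t=2,i=19, bit31=1)
  nb ####.: next=#  (t=2,i=21, bit30=1)
  nb ###.#: next=.  (t=0,i=10, bit29=0)
  nb ###..: next=.  (t=0,i=5, bit28=0)
  nb ##.##: next=#  (t=0,i=2, bit27=1)
  nb ##.#.: next=.  (t=0,i=11, bit26=0)
  nb ##..#: next=.  (t=0,i=6, bit25=0)
  nb ##...: next=.  (t=1,i=5, bit24=0)
  nb #.###: next=#  (t=0,i=3, bit23=1)
  nb #.##.: next=.  (t=0,i=0, bit22=0)
  nb #.#.#: next=.  (t=2,i=15, bit21=0)
  nb #.#..: next=#  (t=0,i=12, bit20=1)
  nb #..##: next=.  (t=0,i=7, bit19=0)
  nb #..#.: next=#  (t=0,i=21, bit18=1)
  nb #...#: next=#  (t=5,i=13, bit17=1)
  nb #....: next=.  (t=0,i=14, bit16=0)
  nb .####: next=#  (t=2,i=18, bit15=1)
  nb .###.: next=#  (t=0,i=4, bit14=1)
  nb .##.#: next=.  (t=0,i=1, bit13=0)
  nb .##..: next=#  (t=1,i=13, bit12=1)
  nb .#.##: next=.  (t=0,i=23, bit11=0)
  nb .#.#.: next=#  (t=1,i=17, bit10=1)
  nb .#..#: next=#  (t=1,i=10, bit9=1)
  nb .#...: next=#  (t=0,i=13, bit8=1)
  nb ..###: next=.  (t=0,i=8, bit7=0)
  nb ..##.: next=#  (t=1,i=12, bit6=1)
  nb ..#.#: next=.  (t=0,i=22, bit5=0)
  nb ..#..: next=#  (t=1,i=9, bit4=1)
  nb ...##: next=#  (t=0,i=16, bit3=1)
  nb ...#.: next=.  (t=1,i=8, bit2=0)
  nb ....#: next=.  (t=0,i=15, bit1=0)
  nb .....: next=#  (t=2,i=6, bit0=1)
  bits 11001000100101101101011101011001 = 3365328729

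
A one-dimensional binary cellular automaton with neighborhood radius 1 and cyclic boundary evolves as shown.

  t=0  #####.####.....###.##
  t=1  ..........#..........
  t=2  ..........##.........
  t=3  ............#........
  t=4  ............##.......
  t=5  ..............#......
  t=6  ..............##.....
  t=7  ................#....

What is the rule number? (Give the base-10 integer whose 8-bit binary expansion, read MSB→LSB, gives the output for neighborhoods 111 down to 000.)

20

  ###|.  b7=0 t=0,i=0
  ##.|.  b6=0 t=0,i=4
  #.#|.  b5=0 t=0,i=5
  #..|#  b4=1 t=0,i=10
  .##|.  b3=0 t=0,i=6
  .#.|#  b2=1 t=1,i=10
  ..#|.  b1=0 t=0,i=14
  ...|.  b0=0 t=0,i=11
  bits 00010100 = 20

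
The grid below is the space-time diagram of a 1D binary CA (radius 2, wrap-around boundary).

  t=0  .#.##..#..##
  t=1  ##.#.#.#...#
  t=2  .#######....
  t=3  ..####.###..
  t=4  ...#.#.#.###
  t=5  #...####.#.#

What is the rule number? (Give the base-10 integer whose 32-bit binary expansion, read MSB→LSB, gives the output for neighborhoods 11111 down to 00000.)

3086066704

  nb #####: next=#  (t=2,i=3, bit31=1)
  nb ####.: next=.  (t=2,i=6, bit30=0)
  nb ###.#: next=#  (t=1,i=1, bit29=1)
  nb ###..: next=#  (t=2,i=7, bit28=1)
  nb ##.##: next=.  (t=3,i=6, bit27=0)
  nb ##.#.: next=#  (t=0,i=0, bit26=1)
  nb ##..#: next=#  (t=0,i=5, bit25=1)
  nb ##...: next=#  (t=2,i=8, bit24=1)
  nb #.###: next=#  (t=3,i=7, bit23=1)
  nb #.##.: next=#  (t=0,i=3, bit22=1)
  nb #.#.#: next=#  (t=0,i=1, bit21=1)
  nb #.#..: next=#  (t=1,i=7, bit20=1)
  nb #..##: next=.  (t=0,i=9, bit19=0)
  nb #..#.: next=.  (t=0,i=6, bit18=0)
  nb #...#: next=.  (t=1,i=9, bit17=0)
  nb #....: next=#  (t=2,i=9, bit16=1)
  nb .####: next=#  (t=2,i=2, bit15=1)
  nb .###.: next=.  (t=1,i=0, bit14=0)
  nb .##.#: next=#  (t=0,i=11, bit13=1)
  nb .##..: next=.  (t=0,i=4, bit12=0)
  nb .#.##: next=.  (t=0,i=2, bit11=0)
  nb .#.#.: next=#  (t=1,i=4, bit10=1)
  nb .#..#: next=.  (t=0,i=8, bit9=0)
  nb .#...: next=.  (t=1,i=8, bit8=0)
  nb ..###: next=.  (t=1,i=11, bit7=0)
  nb ..##.: next=.  (t=0,i=10, bit6=0)
  nb ..#.#: next=.  (t=4,i=3, bit5=0)
  nb ..#..: next=#  (t=0,i=7, bit4=1)
  nb ...##: next=.  (t=1,i=10, bit3=0)
  nb ...#.: next=.  (t=4,i=2, bit2=0)
  nb ....#: next=.  (t=2,i=11, bit1=0)
  nb .....: next=.  (t=2,i=10, bit0=0)
  bits 10110111111100011010010000010000 = 3086066704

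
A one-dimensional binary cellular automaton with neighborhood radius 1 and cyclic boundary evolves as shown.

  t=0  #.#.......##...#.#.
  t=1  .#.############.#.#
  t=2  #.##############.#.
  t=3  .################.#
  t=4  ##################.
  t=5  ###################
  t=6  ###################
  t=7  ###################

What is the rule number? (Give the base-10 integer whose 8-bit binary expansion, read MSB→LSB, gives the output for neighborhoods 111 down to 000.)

251

  [7] ### => #  t=1,i=4
  [6] ##. => #  t=0,i=11
  [5] #.# => #  t=0,i=1
  [4] #.. => #  t=0,i=3
  [3] .## => #  t=0,i=10
  [2] .#. => .  t=0,i=0
  [1] ..# => #  t=0,i=9
  [0] ... => #  t=0,i=4
  bits 11111011 = 251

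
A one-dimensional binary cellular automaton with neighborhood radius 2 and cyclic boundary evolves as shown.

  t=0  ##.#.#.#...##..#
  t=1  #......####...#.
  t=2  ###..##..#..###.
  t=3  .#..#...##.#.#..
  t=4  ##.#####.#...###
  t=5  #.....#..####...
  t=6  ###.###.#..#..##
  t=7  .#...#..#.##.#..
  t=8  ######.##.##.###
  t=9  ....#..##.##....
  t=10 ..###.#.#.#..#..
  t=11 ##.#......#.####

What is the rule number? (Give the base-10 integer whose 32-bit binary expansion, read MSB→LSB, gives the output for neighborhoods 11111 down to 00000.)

  #####|.  b31=0 t=4,i=5
  ####.|#  b30=1 t=1,i=9
  ###.#|.  b29=0 t=0,i=1
  ###..|.  b28=0 t=1,i=10
  ##.##|.  b27=0 t=2,i=15
  ##.#.|.  b26=0 t=0,i=2
  ##..#|.  b25=0 t=0,i=13
  ##...|.  b24=0 t=1,i=11
  #.###|.  b23=0 t=2,i=0
  #.##.|#  b22=1 t=7,i=10
  #.#.#|.  b21=0 t=0,i=3
  #.#..|#  b20=1 t=0,i=7
  #..##|#  b19=1 t=0,i=14
  #..#.|#  b18=1 t=2,i=8
  #...#|#  b17=1 t=0,i=9
  #....|#  b16=1 t=1,i=2
  .####|.  b15=0 t=1,i=8
  .###.|#  b14=1 t=0,i=0
  .##.#|#  b13=1 t=3,i=9
  .##..|.  b12=0 t=0,i=12
  .#.##|.  b11=0 t=7,i=9
  .#.#.|.  b10=0 t=0,i=4
  .#..#|.  b9=0 t=2,i=10
  .#...|#  b8=1 t=0,i=8
  ..###|.  b7=0 t=0,i=15
  ..##.|.  b6=0 t=0,i=11
  ..#.#|#  b5=1 t=1,i=14
  ..#..|#  b4=1 t=2,i=9
  ...##|#  b3=1 t=0,i=10
  ...#.|#  b2=1 t=1,i=13
  ....#|#  b1=1 t=1,i=5
  .....|.  b0=0 t=1,i=3
  bits 01000000010111110110000100111110 = 1079992638

1079992638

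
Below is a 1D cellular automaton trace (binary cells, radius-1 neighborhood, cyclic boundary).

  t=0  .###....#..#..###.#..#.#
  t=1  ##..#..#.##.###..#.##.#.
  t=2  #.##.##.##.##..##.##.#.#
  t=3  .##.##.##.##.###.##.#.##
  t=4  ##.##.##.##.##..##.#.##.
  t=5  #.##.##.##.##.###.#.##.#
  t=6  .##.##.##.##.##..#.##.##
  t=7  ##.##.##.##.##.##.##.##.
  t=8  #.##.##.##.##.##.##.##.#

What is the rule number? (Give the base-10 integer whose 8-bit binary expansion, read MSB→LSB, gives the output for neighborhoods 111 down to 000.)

58

  [7] ### => .  t=0,i=2
  [6] ##. => .  t=0,i=3
  [5] #.# => #  t=0,i=0
  [4] #.. => #  t=0,i=4
  [3] .## => #  t=0,i=1
  [2] .#. => .  t=0,i=8
  [1] ..# => #  t=0,i=7
  [0] ... => .  t=0,i=5
  bits 00111010 = 58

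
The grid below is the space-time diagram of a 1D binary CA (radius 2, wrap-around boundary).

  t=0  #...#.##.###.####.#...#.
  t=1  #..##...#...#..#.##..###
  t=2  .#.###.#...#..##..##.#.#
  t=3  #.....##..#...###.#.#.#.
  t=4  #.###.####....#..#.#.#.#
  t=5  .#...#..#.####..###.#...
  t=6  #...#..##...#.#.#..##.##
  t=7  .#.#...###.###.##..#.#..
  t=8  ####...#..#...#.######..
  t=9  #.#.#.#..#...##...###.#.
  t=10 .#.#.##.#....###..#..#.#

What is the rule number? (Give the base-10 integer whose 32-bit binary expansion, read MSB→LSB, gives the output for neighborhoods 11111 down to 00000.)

  #####|#  b31=1 t=8,i=18
  ####.|#  b30=1 t=0,i=15
  ###.#|.  b29=0 t=0,i=11
  ###..|.  b28=0 t=1,i=0
  ##.##|#  b27=1 t=0,i=8
  ##.#.|#  b26=1 t=0,i=17
  ##..#|#  b25=1 t=1,i=1
  ##...|#  b24=1 t=1,i=5
  #.###|.  b23=0 t=0,i=9
  #.##.|.  b22=0 t=0,i=6
  #.#.#|.  b21=0 t=2,i=1
  #.#..|#  b20=1 t=0,i=0
  #..##|.  b19=0 t=1,i=2
  #..#.|#  b18=1 t=1,i=14
  #...#|.  b17=0 t=0,i=2
  #....|#  b16=1 t=3,i=2
  .####|.  b15=0 t=0,i=14
  .###.|.  b14=0 t=0,i=10
  .##.#|.  b13=0 t=0,i=7
  .##..|#  b12=1 t=1,i=4
  .#.##|.  b11=0 t=0,i=5
  .#.#.|#  b10=1 t=0,i=23
  .#..#|.  b9=0 t=1,i=13
  .#...|.  b8=0 t=0,i=1
  ..###|#  b7=1 t=1,i=21
  ..##.|#  b6=1 t=1,i=3
  ..#.#|#  b5=1 t=0,i=4
  ..#..|.  b4=0 t=1,i=8
  ...##|.  b3=0 t=3,i=5
  ...#.|#  b2=1 t=0,i=3
  ....#|#  b1=1 t=3,i=4
  .....|#  b0=1 t=3,i=3
  bits 11001111000101010001010011100111 = 3474265319

3474265319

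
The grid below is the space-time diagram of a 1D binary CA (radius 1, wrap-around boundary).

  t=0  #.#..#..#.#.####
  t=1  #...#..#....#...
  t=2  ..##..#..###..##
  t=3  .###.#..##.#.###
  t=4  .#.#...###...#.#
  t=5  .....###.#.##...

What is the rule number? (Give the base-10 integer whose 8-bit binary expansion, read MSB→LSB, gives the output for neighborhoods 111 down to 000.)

  ###|.  b7=0 t=0,i=13
  ##.|#  b6=1 t=0,i=0
  #.#|.  b5=0 t=0,i=1
  #..|.  b4=0 t=0,i=3
  .##|#  b3=1 t=0,i=12
  .#.|.  b2=0 t=0,i=2
  ..#|#  b1=1 t=0,i=4
  ...|#  b0=1 t=1,i=2
  bits 01001011 = 75

75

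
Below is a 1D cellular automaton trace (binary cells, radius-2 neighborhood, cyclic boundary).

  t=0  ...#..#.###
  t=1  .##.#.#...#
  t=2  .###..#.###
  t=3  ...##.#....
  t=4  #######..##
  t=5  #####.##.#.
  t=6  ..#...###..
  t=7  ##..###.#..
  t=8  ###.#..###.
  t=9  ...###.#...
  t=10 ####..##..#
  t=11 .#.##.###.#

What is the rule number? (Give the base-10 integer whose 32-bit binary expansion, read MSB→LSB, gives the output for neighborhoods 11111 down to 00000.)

  ##### -> #   bit 31 = 1  t=4,i=0
  ####. -> .   bit 30 = 0  t=4,i=5
  ###.# -> .   bit 29 = 0  t=2,i=10
  ###.. -> #   bit 28 = 1  t=0,i=10
  ##.## -> .   bit 27 = 0  t=2,i=0
  ##.#. -> #   bit 26 = 1  t=1,i=3
  ##..# -> #   bit 25 = 1  t=2,i=4
  ##... -> .   bit 24 = 0  t=0,i=0
  #.### -> .   bit 23 = 0  t=0,i=8
  #.##. -> #   bit 22 = 1  t=1,i=1
  #.#.# -> .   bit 21 = 0  t=1,i=4
  #.#.. -> #   bit 20 = 1  t=1,i=6
  #..## -> .   bit 19 = 0  t=4,i=8
  #..#. -> .   bit 18 = 0  t=0,i=5
  #...# -> #   bit 17 = 1  t=0,i=1
  #.... -> .   bit 16 = 0  t=3,i=8
  .#### -> .   bit 15 = 0  t=4,i=10
  .###. -> .   bit 14 = 0  t=0,i=9
  .##.# -> #   bit 13 = 1  t=1,i=2
  .##.. -> #   bit 12 = 1  t=7,i=1
  .#.## -> .   bit 11 = 0  t=0,i=7
  .#.#. -> .   bit 10 = 0  t=1,i=5
  .#..# -> #   bit 9 = 1  t=0,i=4
  .#... -> .   bit 8 = 0  t=1,i=7
  ..### -> #   bit 7 = 1  t=4,i=9
  ..##. -> #   bit 6 = 1  t=3,i=3
  ..#.# -> #   bit 5 = 1  t=0,i=6
  ..#.. -> .   bit 4 = 0  t=0,i=3
  ...## -> #   bit 3 = 1  t=3,i=2
  ...#. -> #   bit 2 = 1  t=0,i=2
  ....# -> #   bit 1 = 1  t=3,i=1
  ..... -> #   bit 0 = 1  t=3,i=0
  bits 10010110010100100011001011101111 = 2521969391

2521969391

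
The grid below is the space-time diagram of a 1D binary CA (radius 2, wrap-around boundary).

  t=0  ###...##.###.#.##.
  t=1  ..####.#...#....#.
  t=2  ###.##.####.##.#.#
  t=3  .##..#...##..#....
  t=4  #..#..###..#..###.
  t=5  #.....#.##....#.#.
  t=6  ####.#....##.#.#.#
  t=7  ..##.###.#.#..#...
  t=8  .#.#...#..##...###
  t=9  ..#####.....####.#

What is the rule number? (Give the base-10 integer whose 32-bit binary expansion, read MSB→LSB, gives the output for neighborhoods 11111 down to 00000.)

1930634637

  #####|.  b31=0 t=6,i=1
  ####.|#  b30=1 t=1,i=4
  ###.#|#  b29=1 t=0,i=11
  ###..|#  b28=1 t=0,i=2
  ##.##|.  b27=0 t=0,i=8
  ##.#.|.  b26=0 t=0,i=12
  ##..#|#  b25=1 t=3,i=3
  ##...|#  b24=1 t=0,i=3
  #.###|.  b23=0 t=0,i=0
  #.##.|.  b22=0 t=0,i=15
  #.#.#|.  b21=0 t=0,i=13
  #.#..|#  b20=1 t=1,i=7
  #..##|.  b19=0 t=4,i=5
  #..#.|.  b18=0 t=3,i=4
  #...#|#  b17=1 t=0,i=4
  #....|#  b16=1 t=1,i=13
  .####|.  b15=0 t=1,i=3
  .###.|.  b14=0 t=0,i=1
  .##.#|#  b13=1 t=0,i=7
  .##..|.  b12=0 t=3,i=2
  .#.##|.  b11=0 t=0,i=14
  .#.#.|#  b10=1 t=5,i=15
  .#..#|.  b9=0 t=4,i=1
  .#...|#  b8=1 t=1,i=8
  ..###|#  b7=1 t=1,i=2
  ..##.|.  b6=0 t=0,i=6
  ..#.#|.  b5=0 t=5,i=6
  ..#..|.  b4=0 t=1,i=11
  ...##|#  b3=1 t=0,i=5
  ...#.|#  b2=1 t=1,i=10
  ....#|.  b1=0 t=1,i=14
  .....|#  b0=1 t=3,i=16
  bits 01110011000100110010010110001101 = 1930634637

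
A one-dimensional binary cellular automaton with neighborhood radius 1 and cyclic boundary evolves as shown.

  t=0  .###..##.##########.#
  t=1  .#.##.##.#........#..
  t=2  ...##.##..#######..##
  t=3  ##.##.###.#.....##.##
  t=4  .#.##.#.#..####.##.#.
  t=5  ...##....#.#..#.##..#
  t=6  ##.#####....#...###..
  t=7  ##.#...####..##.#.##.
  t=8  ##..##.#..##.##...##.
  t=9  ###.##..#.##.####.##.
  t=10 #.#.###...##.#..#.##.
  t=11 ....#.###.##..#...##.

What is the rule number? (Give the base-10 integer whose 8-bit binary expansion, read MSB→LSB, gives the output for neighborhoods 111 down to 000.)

89

  ### -> .   bit 7 = 0  t=0,i=2
  ##. -> #   bit 6 = 1  t=0,i=3
  #.# -> .   bit 5 = 0  t=0,i=0
  #.. -> #   bit 4 = 1  t=0,i=4
  .## -> #   bit 3 = 1  t=0,i=1
  .#. -> .   bit 2 = 0  t=0,i=20
  ..# -> .   bit 1 = 0  t=0,i=5
  ... -> #   bit 0 = 1  t=1,i=11
  bits 01011001 = 89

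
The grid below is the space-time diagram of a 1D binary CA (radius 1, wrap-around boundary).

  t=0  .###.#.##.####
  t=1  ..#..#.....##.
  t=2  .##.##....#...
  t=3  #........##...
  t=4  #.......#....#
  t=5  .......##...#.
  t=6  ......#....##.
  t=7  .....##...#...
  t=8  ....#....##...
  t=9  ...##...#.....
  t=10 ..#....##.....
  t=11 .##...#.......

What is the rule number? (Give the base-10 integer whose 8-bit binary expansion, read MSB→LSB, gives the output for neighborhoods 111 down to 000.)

134

  ### -> #   bit 7 = 1  t=0,i=2
  ##. -> .   bit 6 = 0  t=0,i=3
  #.# -> .   bit 5 = 0  t=0,i=0
  #.. -> .   bit 4 = 0  t=1,i=3
  .## -> .   bit 3 = 0  t=0,i=1
  .#. -> #   bit 2 = 1  t=0,i=5
  ..# -> #   bit 1 = 1  t=1,i=1
  ... -> .   bit 0 = 0  t=1,i=0
  bits 10000110 = 134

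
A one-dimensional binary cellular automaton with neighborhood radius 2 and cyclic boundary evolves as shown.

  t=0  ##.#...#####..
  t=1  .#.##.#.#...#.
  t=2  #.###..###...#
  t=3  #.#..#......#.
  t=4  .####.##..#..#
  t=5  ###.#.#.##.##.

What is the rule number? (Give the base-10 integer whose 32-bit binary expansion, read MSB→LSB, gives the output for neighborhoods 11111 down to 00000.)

  nb #####: next=.  (t=0,i=9, bit31=0)
  nb ####.: next=.  (t=0,i=10, bit30=0)
  nb ###.#: next=#  (t=4,i=4, bit29=1)
  nb ###..: next=.  (t=0,i=11, bit28=0)
  nb ##.##: next=.  (t=2,i=1, bit27=0)
  nb ##.#.: next=.  (t=0,i=2, bit26=0)
  nb ##..#: next=#  (t=0,i=12, bit25=1)
  nb ##...: next=.  (t=2,i=10, bit24=0)
  nb #.###: next=#  (t=2,i=2, bit23=1)
  nb #.##.: next=#  (t=1,i=3, bit22=1)
  nb #.#.#: next=.  (t=1,i=6, bit21=0)
  nb #.#..: next=#  (t=0,i=3, bit20=1)
  nb #..##: next=.  (t=0,i=13, bit19=0)
  nb #..#.: next=#  (t=1,i=0, bit18=1)
  nb #...#: next=.  (t=0,i=5, bit17=0)
  nb #....: next=#  (t=3,i=7, bit16=1)
  nb .####: next=#  (t=0,i=8, bit15=1)
  nb .###.: next=.  (t=2,i=3, bit14=0)
  nb .##.#: next=#  (t=0,i=1, bit13=1)
  nb .##..: next=.  (t=4,i=7, bit12=0)
  nb .#.##: next=#  (t=1,i=2, bit11=1)
  nb .#.#.: next=#  (t=1,i=7, bit10=1)
  nb .#..#: next=#  (t=1,i=13, bit9=1)
  nb .#...: next=#  (t=0,i=4, bit8=1)
  nb ..###: next=.  (t=0,i=7, bit7=0)
  nb ..##.: next=.  (t=0,i=0, bit6=0)
  nb ..#.#: next=.  (t=1,i=1, bit5=0)
  nb ..#..: next=.  (t=1,i=12, bit4=0)
  nb ...##: next=#  (t=0,i=6, bit3=1)
  nb ...#.: next=.  (t=1,i=11, bit2=0)
  nb ....#: next=#  (t=3,i=10, bit1=1)
  nb .....: next=.  (t=3,i=8, bit0=0)
  bits 00100010110101011010111100001010 = 584429322

584429322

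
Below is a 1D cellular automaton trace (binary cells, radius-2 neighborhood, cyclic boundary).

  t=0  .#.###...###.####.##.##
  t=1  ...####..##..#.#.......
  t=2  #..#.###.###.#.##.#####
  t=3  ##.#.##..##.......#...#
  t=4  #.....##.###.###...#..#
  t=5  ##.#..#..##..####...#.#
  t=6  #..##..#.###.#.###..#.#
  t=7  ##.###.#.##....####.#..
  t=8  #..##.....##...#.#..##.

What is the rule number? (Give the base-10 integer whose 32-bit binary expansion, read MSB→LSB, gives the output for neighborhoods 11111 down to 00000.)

  nb #####: next=.  (t=2,i=20, bit31=0)
  nb ####.: next=#  (t=0,i=15, bit30=1)
  nb ###.#: next=.  (t=0,i=11, bit29=0)
  nb ###..: next=#  (t=0,i=5, bit28=1)
  nb ##.##: next=.  (t=0,i=12, bit27=0)
  nb ##.#.: next=.  (t=0,i=0, bit26=0)
  nb ##..#: next=#  (t=1,i=7, bit25=1)
  nb ##...: next=#  (t=0,i=6, bit24=1)
  nb #.###: next=#  (t=0,i=3, bit23=1)
  nb #.##.: next=.  (t=0,i=18, bit22=0)
  nb #.#.#: next=.  (t=0,i=1, bit21=0)
  nb #.#..: next=#  (t=1,i=15, bit20=1)
  nb #..##: next=.  (t=1,i=8, bit19=0)
  nb #..#.: next=.  (t=1,i=12, bit18=0)
  nb #...#: next=.  (t=0,i=7, bit17=0)
  nb #....: next=.  (t=1,i=17, bit16=0)
  nb .####: next=.  (t=0,i=14, bit15=0)
  nb .###.: next=#  (t=0,i=4, bit14=1)
  nb .##.#: next=.  (t=0,i=19, bit13=0)
  nb .##..: next=#  (t=1,i=10, bit12=1)
  nb .#.##: next=.  (t=0,i=2, bit11=0)
  nb .#.#.: next=.  (t=1,i=14, bit10=0)
  nb .#..#: next=#  (t=4,i=20, bit9=1)
  nb .#...: next=#  (t=1,i=16, bit8=1)
  nb ..###: next=#  (t=0,i=9, bit7=1)
  nb ..##.: next=#  (t=1,i=9, bit6=1)
  nb ..#.#: next=#  (t=1,i=13, bit5=1)
  nb ..#..: next=.  (t=3,i=18, bit4=0)
  nb ...##: next=.  (t=0,i=8, bit3=0)
  nb ...#.: next=.  (t=3,i=17, bit2=0)
  nb ....#: next=.  (t=1,i=1, bit1=0)
  nb .....: next=#  (t=1,i=0, bit0=1)
  bits 01010011100100000101001111100001 = 1401967585

1401967585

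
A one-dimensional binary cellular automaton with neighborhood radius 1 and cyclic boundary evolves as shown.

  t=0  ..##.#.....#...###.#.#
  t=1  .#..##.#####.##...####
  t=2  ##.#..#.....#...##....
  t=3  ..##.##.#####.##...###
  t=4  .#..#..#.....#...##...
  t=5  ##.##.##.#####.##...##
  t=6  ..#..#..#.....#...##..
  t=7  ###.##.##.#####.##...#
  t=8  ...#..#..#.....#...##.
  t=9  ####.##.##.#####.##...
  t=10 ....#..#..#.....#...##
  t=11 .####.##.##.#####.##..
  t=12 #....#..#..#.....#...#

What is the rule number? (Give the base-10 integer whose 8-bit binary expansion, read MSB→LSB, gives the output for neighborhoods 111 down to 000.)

39

  [7] ### => .  t=0,i=16
  [6] ##. => .  t=0,i=3
  [5] #.# => #  t=0,i=4
  [4] #.. => .  t=0,i=0
  [3] .## => .  t=0,i=2
  [2] .#. => #  t=0,i=5
  [1] ..# => #  t=0,i=1
  [0] ... => #  t=0,i=7
  bits 00100111 = 39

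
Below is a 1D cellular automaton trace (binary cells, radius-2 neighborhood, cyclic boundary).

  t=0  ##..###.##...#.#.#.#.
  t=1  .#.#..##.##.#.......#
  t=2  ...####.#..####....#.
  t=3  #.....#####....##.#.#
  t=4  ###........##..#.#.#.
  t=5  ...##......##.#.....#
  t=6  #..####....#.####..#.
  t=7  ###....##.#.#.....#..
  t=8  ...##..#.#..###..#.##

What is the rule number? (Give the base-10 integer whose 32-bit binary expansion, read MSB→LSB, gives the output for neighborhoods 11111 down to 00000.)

  nb #####: next=.  (t=3,i=8, bit31=0)
  nb ####.: next=.  (t=2,i=5, bit30=0)
  nb ###.#: next=#  (t=0,i=6, bit29=1)
  nb ###..: next=.  (t=2,i=14, bit28=0)
  nb ##.##: next=#  (t=0,i=7, bit27=1)
  nb ##.#.: next=#  (t=1,i=11, bit26=1)
  nb ##..#: next=.  (t=0,i=2, bit25=0)
  nb ##...: next=#  (t=0,i=10, bit24=1)
  nb #.###: next=.  (t=4,i=0, bit23=0)
  nb #.##.: next=.  (t=0,i=0, bit22=0)
  nb #.#.#: next=.  (t=0,i=15, bit21=0)
  nb #.#..: next=#  (t=1,i=3, bit20=1)
  nb #..##: next=#  (t=0,i=3, bit19=1)
  nb #..#.: next=#  (t=4,i=14, bit18=1)
  nb #...#: next=.  (t=0,i=11, bit17=0)
  nb #....: next=#  (t=1,i=14, bit16=1)
  nb .####: next=.  (t=2,i=4, bit15=0)
  nb .###.: next=.  (t=0,i=5, bit14=0)
  nb .##.#: next=.  (t=1,i=7, bit13=0)
  nb .##..: next=#  (t=0,i=1, bit12=1)
  nb .#.##: next=#  (t=0,i=20, bit11=1)
  nb .#.#.: next=.  (t=0,i=14, bit10=0)
  nb .#..#: next=#  (t=1,i=4, bit9=1)
  nb .#...: next=#  (t=1,i=13, bit8=1)
  nb ..###: next=.  (t=0,i=4, bit7=0)
  nb ..##.: next=#  (t=1,i=6, bit6=1)
  nb ..#.#: next=.  (t=0,i=13, bit5=0)
  nb ..#..: next=.  (t=2,i=19, bit4=0)
  nb ...##: next=.  (t=2,i=2, bit3=0)
  nb ...#.: next=#  (t=0,i=12, bit2=1)
  nb ....#: next=.  (t=1,i=18, bit1=0)
  nb .....: next=.  (t=1,i=15, bit0=0)
  bits 00101101000111010001101101000100 = 756882244

756882244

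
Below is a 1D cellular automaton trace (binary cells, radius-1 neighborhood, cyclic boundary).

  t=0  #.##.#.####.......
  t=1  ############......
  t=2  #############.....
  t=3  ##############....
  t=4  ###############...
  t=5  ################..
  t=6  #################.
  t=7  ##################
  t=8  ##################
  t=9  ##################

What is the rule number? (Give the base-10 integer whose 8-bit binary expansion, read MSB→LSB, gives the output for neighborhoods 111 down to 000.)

  [7] ### => #  t=0,i=8
  [6] ##. => #  t=0,i=3
  [5] #.# => #  t=0,i=1
  [4] #.. => #  t=0,i=11
  [3] .## => #  t=0,i=2
  [2] .#. => #  t=0,i=0
  [1] ..# => .  t=0,i=17
  [0] ... => .  t=0,i=12
  bits 11111100 = 252

252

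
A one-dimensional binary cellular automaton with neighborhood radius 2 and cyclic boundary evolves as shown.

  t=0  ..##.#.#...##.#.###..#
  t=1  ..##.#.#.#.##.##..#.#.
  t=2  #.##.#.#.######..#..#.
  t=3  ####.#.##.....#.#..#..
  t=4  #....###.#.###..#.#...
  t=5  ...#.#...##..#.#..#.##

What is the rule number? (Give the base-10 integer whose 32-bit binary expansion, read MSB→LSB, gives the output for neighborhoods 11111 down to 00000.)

  ##### -> .   bit 31 = 0  t=2,i=11
  ####. -> .   bit 30 = 0  t=2,i=13
  ###.# -> .   bit 29 = 0  t=3,i=3
  ###.. -> #   bit 28 = 1  t=0,i=18
  ##.## -> #   bit 27 = 1  t=1,i=13
  ##.#. -> .   bit 26 = 0  t=0,i=4
  ##..# -> .   bit 25 = 0  t=0,i=19
  ##... -> #   bit 24 = 1  t=3,i=9
  #.### -> .   bit 23 = 0  t=0,i=16
  #.##. -> #   bit 22 = 1  t=1,i=11
  #.#.# -> #   bit 21 = 1  t=0,i=5
  #.#.. -> #   bit 20 = 1  t=0,i=7
  #..## -> .   bit 19 = 0  t=0,i=1
  #..#. -> #   bit 18 = 1  t=0,i=20
  #...# -> #   bit 17 = 1  t=0,i=9
  #.... -> .   bit 16 = 0  t=3,i=10
  .#### -> .   bit 15 = 0  t=2,i=10
  .###. -> .   bit 14 = 0  t=0,i=17
  .##.# -> #   bit 13 = 1  t=0,i=3
  .##.. -> .   bit 12 = 0  t=1,i=15
  .#.## -> #   bit 11 = 1  t=0,i=15
  .#.#. -> .   bit 10 = 0  t=0,i=6
  .#..# -> .   bit 9 = 0  t=0,i=0
  .#... -> .   bit 8 = 0  t=0,i=8
  ..### -> #   bit 7 = 1  t=3,i=0
  ..##. -> #   bit 6 = 1  t=0,i=2
  ..#.# -> .   bit 5 = 0  t=1,i=18
  ..#.. -> .   bit 4 = 0  t=0,i=21
  ...## -> .   bit 3 = 0  t=0,i=10
  ...#. -> #   bit 2 = 1  t=3,i=13
  ....# -> #   bit 1 = 1  t=3,i=12
  ..... -> #   bit 0 = 1  t=3,i=11
  bits 00011001011101100010100011000111 = 427174087

427174087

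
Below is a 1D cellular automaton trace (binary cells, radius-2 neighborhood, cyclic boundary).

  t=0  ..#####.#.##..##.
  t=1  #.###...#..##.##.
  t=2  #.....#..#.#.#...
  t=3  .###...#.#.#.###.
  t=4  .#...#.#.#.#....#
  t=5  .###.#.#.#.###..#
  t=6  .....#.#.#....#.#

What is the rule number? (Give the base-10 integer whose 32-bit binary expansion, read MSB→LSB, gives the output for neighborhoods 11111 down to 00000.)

  nb #####: next=#  (t=0,i=4, bit31=1)
  nb ####.: next=.  (t=0,i=5, bit30=0)
  nb ###.#: next=.  (t=0,i=6, bit29=0)
  nb ###..: next=.  (t=1,i=4, bit28=0)
  nb ##.##: next=#  (t=1,i=13, bit27=1)
  nb ##.#.: next=.  (t=0,i=7, bit26=0)
  nb ##..#: next=#  (t=0,i=12, bit25=1)
  nb ##...: next=.  (t=0,i=16, bit24=0)
  nb #.###: next=.  (t=1,i=2, bit23=0)
  nb #.##.: next=.  (t=0,i=10, bit22=0)
  nb #.#.#: next=#  (t=0,i=8, bit21=1)
  nb #.#..: next=#  (t=2,i=13, bit20=1)
  nb #..##: next=.  (t=0,i=13, bit19=0)
  nb #..#.: next=.  (t=2,i=8, bit18=0)
  nb #...#: next=#  (t=0,i=0, bit17=1)
  nb #....: next=#  (t=2,i=2, bit16=1)
  nb .####: next=#  (t=0,i=3, bit15=1)
  nb .###.: next=.  (t=1,i=3, bit14=0)
  nb .##.#: next=.  (t=1,i=12, bit13=0)
  nb .##..: next=#  (t=0,i=11, bit12=1)
  nb .#.##: next=.  (t=0,i=9, bit11=0)
  nb .#.#.: next=.  (t=2,i=10, bit10=0)
  nb .#..#: next=#  (t=1,i=9, bit9=1)
  nb .#...: next=#  (t=2,i=1, bit8=1)
  nb ..###: next=#  (t=0,i=2, bit7=1)
  nb ..##.: next=#  (t=0,i=14, bit6=1)
  nb ..#.#: next=#  (t=2,i=9, bit5=1)
  nb ..#..: next=.  (t=1,i=8, bit4=0)
  nb ...##: next=.  (t=0,i=1, bit3=0)
  nb ...#.: next=.  (t=1,i=7, bit2=0)
  nb ....#: next=.  (t=2,i=4, bit1=0)
  nb .....: next=#  (t=2,i=3, bit0=1)
  bits 10001010001100111001001111100001 = 2318636001

2318636001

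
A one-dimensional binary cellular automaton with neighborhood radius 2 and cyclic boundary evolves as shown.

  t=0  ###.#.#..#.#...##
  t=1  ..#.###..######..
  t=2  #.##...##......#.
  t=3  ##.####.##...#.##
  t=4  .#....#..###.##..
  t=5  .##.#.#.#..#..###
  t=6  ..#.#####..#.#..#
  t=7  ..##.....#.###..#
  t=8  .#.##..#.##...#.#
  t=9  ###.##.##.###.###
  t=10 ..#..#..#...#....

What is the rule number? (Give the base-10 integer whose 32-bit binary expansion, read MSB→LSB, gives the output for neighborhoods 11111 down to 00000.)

591019322

  ##### -> .   bit 31 = 0  t=0,i=0
  ####. -> .   bit 30 = 0  t=0,i=1
  ###.# -> #   bit 29 = 1  t=0,i=2
  ###.. -> .   bit 28 = 0  t=1,i=6
  ##.## -> .   bit 27 = 0  t=3,i=2
  ##.#. -> .   bit 26 = 0  t=0,i=3
  ##..# -> #   bit 25 = 1  t=1,i=7
  ##... -> #   bit 24 = 1  t=1,i=15
  #.### -> .   bit 23 = 0  t=1,i=4
  #.##. -> .   bit 22 = 0  t=2,i=2
  #.#.# -> #   bit 21 = 1  t=0,i=4
  #.#.. -> #   bit 20 = 1  t=0,i=6
  #..## -> #   bit 19 = 1  t=1,i=8
  #..#. -> .   bit 18 = 0  t=0,i=8
  #...# -> #   bit 17 = 1  t=0,i=13
  #.... -> .   bit 16 = 0  t=1,i=16
  .#### -> .   bit 15 = 0  t=0,i=16
  .###. -> .   bit 14 = 0  t=1,i=5
  .##.# -> #   bit 13 = 1  t=5,i=2
  .##.. -> #   bit 12 = 1  t=2,i=3
  .#.## -> #   bit 11 = 1  t=1,i=3
  .#.#. -> #   bit 10 = 1  t=0,i=5
  .#..# -> .   bit 9 = 0  t=0,i=7
  .#... -> #   bit 8 = 1  t=0,i=12
  ..### -> .   bit 7 = 0  t=0,i=15
  ..##. -> .   bit 6 = 0  t=2,i=7
  ..#.# -> #   bit 5 = 1  t=0,i=9
  ..#.. -> #   bit 4 = 1  t=4,i=1
  ...## -> #   bit 3 = 1  t=0,i=14
  ...#. -> .   bit 2 = 0  t=1,i=1
  ....# -> #   bit 1 = 1  t=1,i=0
  ..... -> .   bit 0 = 0  t=2,i=11
  bits 00100011001110100011110100111010 = 591019322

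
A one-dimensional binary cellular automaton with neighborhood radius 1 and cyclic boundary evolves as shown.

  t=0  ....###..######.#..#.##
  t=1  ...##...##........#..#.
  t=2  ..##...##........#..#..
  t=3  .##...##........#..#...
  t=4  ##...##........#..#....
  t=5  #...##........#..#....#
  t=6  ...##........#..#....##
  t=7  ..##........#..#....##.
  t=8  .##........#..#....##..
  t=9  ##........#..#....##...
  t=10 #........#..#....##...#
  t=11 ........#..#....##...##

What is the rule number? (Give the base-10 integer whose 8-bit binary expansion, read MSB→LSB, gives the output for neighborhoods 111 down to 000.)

10

  nb ###: next=.  (t=0,i=5, bit7=0)
  nb ##.: next=.  (t=0,i=6, bit6=0)
  nb #.#: next=.  (t=0,i=15, bit5=0)
  nb #..: next=.  (t=0,i=0, bit4=0)
  nb .##: next=#  (t=0,i=4, bit3=1)
  nb .#.: next=.  (t=0,i=16, bit2=0)
  nb ..#: next=#  (t=0,i=3, bit1=1)
  nb ...: next=.  (t=0,i=1, bit0=0)
  bits 00001010 = 10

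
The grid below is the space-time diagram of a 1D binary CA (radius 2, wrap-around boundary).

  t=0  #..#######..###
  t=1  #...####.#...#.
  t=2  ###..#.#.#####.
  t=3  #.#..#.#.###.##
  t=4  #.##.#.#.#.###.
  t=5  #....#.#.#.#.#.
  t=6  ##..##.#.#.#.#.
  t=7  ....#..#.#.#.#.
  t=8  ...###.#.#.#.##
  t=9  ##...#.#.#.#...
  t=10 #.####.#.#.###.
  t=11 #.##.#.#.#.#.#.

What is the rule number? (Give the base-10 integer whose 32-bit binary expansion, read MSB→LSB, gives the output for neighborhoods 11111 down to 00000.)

3115484020

  #####|#  b31=1 t=0,i=5
  ####.|.  b30=0 t=0,i=8
  ###.#|#  b29=1 t=1,i=7
  ###..|#  b28=1 t=0,i=0
  ##.##|#  b27=1 t=2,i=14
  ##.#.|.  b26=0 t=1,i=8
  ##..#|.  b25=0 t=0,i=1
  ##...|#  b24=1 t=8,i=0
  #.###|#  b23=1 t=2,i=0
  #.##.|.  b22=0 t=4,i=2
  #.#.#|#  b21=1 t=2,i=7
  #.#..|#  b20=1 t=1,i=0
  #..##|.  b19=0 t=0,i=2
  #..#.|.  b18=0 t=2,i=4
  #...#|#  b17=1 t=1,i=2
  #....|.  b16=0 t=5,i=2
  .####|#  b15=1 t=0,i=4
  .###.|.  b14=0 t=2,i=1
  .##.#|.  b13=0 t=4,i=3
  .##..|.  b12=0 t=6,i=1
  .#.##|.  b11=0 t=2,i=8
  .#.#.|.  b10=0 t=1,i=14
  .#..#|#  b9=1 t=3,i=3
  .#...|#  b8=1 t=1,i=1
  ..###|.  b7=0 t=0,i=3
  ..##.|#  b6=1 t=6,i=4
  ..#.#|#  b5=1 t=1,i=13
  ..#..|#  b4=1 t=7,i=4
  ...##|.  b3=0 t=1,i=3
  ...#.|#  b2=1 t=1,i=12
  ....#|.  b1=0 t=5,i=3
  .....|.  b0=0 t=7,i=1
  bits 10111001101100101000001101110100 = 3115484020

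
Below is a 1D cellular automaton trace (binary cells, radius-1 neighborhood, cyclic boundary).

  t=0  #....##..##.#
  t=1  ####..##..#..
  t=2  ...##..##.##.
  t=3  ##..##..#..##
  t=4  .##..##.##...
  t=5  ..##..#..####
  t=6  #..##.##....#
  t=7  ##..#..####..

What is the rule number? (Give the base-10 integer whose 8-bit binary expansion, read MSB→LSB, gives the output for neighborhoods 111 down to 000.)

  [7] ### => .  t=1,i=1
  [6] ##. => #  t=0,i=0
  [5] #.# => .  t=0,i=11
  [4] #.. => #  t=0,i=1
  [3] .## => .  t=0,i=5
  [2] .#. => #  t=1,i=10
  [1] ..# => .  t=0,i=4
  [0] ... => #  t=0,i=2
  bits 01010101 = 85

85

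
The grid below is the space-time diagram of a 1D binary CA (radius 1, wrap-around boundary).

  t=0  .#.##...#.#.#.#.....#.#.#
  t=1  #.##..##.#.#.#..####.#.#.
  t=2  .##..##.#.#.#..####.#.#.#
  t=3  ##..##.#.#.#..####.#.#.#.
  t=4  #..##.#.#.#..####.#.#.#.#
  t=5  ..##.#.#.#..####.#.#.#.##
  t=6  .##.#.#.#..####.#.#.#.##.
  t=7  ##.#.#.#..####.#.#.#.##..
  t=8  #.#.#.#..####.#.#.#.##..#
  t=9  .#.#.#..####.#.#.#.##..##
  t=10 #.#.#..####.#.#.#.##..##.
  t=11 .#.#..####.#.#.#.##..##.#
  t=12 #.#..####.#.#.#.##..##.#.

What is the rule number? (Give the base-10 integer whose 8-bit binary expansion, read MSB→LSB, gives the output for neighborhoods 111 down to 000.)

  nb ###: next=#  (t=1,i=17, bit7=1)
  nb ##.: next=.  (t=0,i=4, bit6=0)
  nb #.#: next=#  (t=0,i=0, bit5=1)
  nb #..: next=.  (t=0,i=5, bit4=0)
  nb .##: next=#  (t=0,i=3, bit3=1)
  nb .#.: next=.  (t=0,i=1, bit2=0)
  nb ..#: next=#  (t=0,i=7, bit1=1)
  nb ...: next=#  (t=0,i=6, bit0=1)
  bits 10101011 = 171

171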